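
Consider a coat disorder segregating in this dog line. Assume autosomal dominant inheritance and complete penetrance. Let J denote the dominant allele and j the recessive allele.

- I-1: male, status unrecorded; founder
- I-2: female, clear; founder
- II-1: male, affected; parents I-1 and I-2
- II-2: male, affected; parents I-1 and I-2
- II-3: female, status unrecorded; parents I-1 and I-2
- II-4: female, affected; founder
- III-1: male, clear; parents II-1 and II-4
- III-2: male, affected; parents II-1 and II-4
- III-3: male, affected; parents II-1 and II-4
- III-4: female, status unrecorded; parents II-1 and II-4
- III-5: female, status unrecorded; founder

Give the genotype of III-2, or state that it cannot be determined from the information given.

cannot be determined

III-2's phenotype allows JJ or Jj, and no parent or child forces a single allele at both positions; consistent genotype assignments exist with III-2 as JJ or Jj.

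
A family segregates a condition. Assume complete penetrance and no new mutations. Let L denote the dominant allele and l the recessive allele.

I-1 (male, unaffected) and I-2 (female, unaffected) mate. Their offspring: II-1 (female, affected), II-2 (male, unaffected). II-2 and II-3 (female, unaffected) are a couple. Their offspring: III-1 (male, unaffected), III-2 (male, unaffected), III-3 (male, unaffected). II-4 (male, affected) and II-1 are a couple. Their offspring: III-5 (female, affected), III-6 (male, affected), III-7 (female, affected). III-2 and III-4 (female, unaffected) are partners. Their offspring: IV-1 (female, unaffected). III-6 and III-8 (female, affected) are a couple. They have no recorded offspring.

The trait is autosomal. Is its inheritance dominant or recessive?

I-1 and I-2 are both unaffected yet have an affected child II-1. Under dominance, an affected child requires at least one affected parent, so the trait cannot be dominant.

recessive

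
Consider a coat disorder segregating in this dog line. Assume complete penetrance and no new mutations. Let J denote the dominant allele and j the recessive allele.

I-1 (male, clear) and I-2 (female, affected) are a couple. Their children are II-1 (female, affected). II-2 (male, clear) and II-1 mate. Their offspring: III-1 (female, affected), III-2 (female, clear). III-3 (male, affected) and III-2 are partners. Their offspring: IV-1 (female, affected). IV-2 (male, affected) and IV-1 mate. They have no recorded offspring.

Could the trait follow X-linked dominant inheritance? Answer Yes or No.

A consistent assignment under X-linked dominant exists: I-1 X^j Y, I-2 X^J X^J, II-1 X^J X^j, II-2 X^j Y, III-1 X^J X^j, III-2 X^j X^j, III-3 X^J Y, IV-1 X^J X^j, IV-2 X^J Y.
In this assignment every recorded phenotype matches its genotype and every non-founder's genotype is obtainable from its parents' genotypes, so the pedigree is consistent.

Yes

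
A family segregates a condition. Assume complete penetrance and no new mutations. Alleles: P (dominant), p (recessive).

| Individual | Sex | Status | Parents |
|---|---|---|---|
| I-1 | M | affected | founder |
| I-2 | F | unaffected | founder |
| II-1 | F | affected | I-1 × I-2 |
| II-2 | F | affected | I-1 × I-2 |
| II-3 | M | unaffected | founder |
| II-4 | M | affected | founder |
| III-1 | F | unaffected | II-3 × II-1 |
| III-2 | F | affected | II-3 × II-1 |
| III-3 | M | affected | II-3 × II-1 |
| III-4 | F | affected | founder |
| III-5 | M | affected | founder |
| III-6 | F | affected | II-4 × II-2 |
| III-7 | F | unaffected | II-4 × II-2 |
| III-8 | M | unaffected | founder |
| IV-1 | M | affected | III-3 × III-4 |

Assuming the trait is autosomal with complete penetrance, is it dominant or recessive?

dominant

II-4 and II-2 are both affected yet have an unaffected child III-7. Under a recessive model two affected parents are homozygous and every child would be affected, so the trait cannot be recessive.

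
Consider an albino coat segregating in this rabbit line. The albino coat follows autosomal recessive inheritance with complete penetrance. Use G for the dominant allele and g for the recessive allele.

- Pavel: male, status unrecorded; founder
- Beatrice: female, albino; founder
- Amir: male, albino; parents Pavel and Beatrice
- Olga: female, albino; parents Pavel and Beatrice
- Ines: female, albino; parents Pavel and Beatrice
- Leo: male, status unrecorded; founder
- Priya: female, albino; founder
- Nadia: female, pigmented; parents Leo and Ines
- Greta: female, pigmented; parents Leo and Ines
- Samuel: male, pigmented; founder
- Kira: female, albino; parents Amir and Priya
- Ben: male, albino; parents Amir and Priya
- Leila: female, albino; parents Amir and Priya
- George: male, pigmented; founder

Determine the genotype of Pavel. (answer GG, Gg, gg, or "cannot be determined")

cannot be determined

Pavel's phenotype is unrecorded, and no parent or child forces a single allele at both positions; consistent genotype assignments exist with Pavel as Gg or gg.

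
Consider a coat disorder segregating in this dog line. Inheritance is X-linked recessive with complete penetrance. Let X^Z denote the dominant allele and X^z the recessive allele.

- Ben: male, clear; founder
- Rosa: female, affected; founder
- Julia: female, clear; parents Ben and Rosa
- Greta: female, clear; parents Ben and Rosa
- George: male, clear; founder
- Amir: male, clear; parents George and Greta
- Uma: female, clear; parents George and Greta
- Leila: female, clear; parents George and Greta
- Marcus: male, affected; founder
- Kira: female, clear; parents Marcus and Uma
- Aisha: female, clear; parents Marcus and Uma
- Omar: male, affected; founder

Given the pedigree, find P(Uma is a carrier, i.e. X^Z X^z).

1/5

George is clear, so George is X^Z Y.
Greta is clear so carries Z and received z from Rosa (X^z X^z), so Greta is X^Z X^z.
Their cross gives offspring ratios 1/2 X^Z X^Z : 1/2 X^Z X^z. Conditioning on Uma being clear, P(X^Z X^z) = 1/2 / 1 = 1/2 before taking Uma's own offspring into account.
Marcus is affected, so Marcus is X^z Y.
Now use Uma's offspring. Probability of each recorded status — clear daughter Kira: 1/2 if Uma is X^Z X^z, 1 if X^Z X^Z; clear daughter Aisha: 1/2 if Uma is X^Z X^z, 1 if X^Z X^Z.
Bayes: P(X^Z X^z) = 1/2·1/4 / (1/2·1/4 + 1/2·1) = 1/5.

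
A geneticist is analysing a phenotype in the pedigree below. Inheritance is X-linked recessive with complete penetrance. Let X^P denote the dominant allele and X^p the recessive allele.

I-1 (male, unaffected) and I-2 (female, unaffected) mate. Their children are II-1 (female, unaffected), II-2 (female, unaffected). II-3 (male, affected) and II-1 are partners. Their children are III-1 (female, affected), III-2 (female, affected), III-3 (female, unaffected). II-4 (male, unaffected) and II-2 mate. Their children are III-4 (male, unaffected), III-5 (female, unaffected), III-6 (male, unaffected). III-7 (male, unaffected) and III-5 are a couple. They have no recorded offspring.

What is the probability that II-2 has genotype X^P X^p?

I-1 is unaffected, so I-1 is X^P Y.
I-2 is unaffected so carries P and passed p to II-1 (X^P X^p, whose P came from I-1), so I-2 is X^P X^p.
Their cross gives offspring ratios 1/2 X^P X^P : 1/2 X^P X^p. Conditioning on II-2 being unaffected, P(X^P X^p) = 1/2 / 1 = 1/2 before taking II-2's own offspring into account.
II-4 is unaffected, so II-4 is X^P Y.
Now use II-2's offspring. Probability of each recorded status — unaffected son III-4: 1/2 if II-2 is X^P X^p, 1 if X^P X^P; unaffected son III-6: 1/2 if II-2 is X^P X^p, 1 if X^P X^P. (III-5: equally likely either way, so uninformative.)
Bayes: P(X^P X^p) = 1/2·1/4 / (1/2·1/4 + 1/2·1) = 1/5.

1/5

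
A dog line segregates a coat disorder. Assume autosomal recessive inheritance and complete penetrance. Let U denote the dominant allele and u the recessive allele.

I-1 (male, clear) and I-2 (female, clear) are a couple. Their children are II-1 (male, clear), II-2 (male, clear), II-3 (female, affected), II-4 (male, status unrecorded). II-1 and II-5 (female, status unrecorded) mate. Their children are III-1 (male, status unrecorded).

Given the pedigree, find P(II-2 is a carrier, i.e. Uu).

I-1 is clear so carries U and passed u to II-3 (uu), so I-1 is Uu.
I-2 is clear so carries U and passed u to II-3 (uu), so I-2 is Uu.
Their cross gives offspring ratios 1/4 UU : 1/2 Uu : 1/4 uu. Conditioning on II-2 being clear, P(Uu) = 1/2 / 3/4 = 2/3.

2/3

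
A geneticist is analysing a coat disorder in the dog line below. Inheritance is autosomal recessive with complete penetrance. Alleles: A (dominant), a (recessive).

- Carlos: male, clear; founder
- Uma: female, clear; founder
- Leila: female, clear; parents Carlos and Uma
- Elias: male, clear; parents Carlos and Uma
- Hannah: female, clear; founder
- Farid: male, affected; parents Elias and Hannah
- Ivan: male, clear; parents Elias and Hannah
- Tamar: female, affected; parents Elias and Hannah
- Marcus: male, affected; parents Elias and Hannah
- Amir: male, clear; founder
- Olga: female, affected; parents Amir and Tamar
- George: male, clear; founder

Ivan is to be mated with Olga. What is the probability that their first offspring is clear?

Elias is clear so carries A and passed a to Farid (aa), so Elias is Aa.
Hannah is clear so carries A and passed a to Farid (aa), so Hannah is Aa.
Ivan is a clear offspring of Elias (Aa) × Hannah (Aa), whose cross gives 1/4 AA : 1/2 Aa : 1/4 aa; conditioning on being clear, Ivan is AA with probability 1/3, Aa with probability 2/3.
Olga is affected, so Olga is aa.
Summing over parental genotype combinations, P(offspring is clear) = 1/3·1 + 2/3·1/2 = 2/3.

2/3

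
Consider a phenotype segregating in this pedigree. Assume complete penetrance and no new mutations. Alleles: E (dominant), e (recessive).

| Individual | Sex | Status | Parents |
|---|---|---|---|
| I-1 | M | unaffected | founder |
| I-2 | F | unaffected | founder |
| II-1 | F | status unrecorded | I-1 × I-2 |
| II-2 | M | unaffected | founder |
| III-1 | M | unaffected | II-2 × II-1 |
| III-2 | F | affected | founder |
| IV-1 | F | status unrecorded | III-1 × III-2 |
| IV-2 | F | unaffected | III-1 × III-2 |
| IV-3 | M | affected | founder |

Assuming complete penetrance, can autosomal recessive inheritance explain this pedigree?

A consistent assignment under autosomal recessive exists: I-1 EE, I-2 EE, II-1 EE, II-2 EE, III-1 EE, III-2 ee, IV-1 Ee, IV-2 Ee, IV-3 ee.
In this assignment every recorded phenotype matches its genotype and every non-founder's genotype is obtainable from its parents' genotypes, so the pedigree is consistent.

Yes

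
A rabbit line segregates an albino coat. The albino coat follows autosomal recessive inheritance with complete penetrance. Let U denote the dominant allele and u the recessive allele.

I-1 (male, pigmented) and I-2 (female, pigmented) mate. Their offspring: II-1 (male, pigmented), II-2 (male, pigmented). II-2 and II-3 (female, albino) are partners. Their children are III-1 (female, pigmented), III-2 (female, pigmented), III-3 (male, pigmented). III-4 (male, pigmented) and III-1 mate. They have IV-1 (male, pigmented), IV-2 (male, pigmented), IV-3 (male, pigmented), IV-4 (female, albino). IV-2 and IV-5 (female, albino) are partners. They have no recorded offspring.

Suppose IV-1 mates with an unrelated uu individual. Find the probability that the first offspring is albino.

1/3

III-4 is pigmented so carries U and passed u to IV-4 (uu), so III-4 is Uu.
III-1 is pigmented so carries U and received u from II-3 (uu), so III-1 is Uu.
IV-1 is a pigmented offspring of III-4 (Uu) × III-1 (Uu), whose cross gives 1/4 UU : 1/2 Uu : 1/4 uu; conditioning on being pigmented, IV-1 is UU with probability 1/3, Uu with probability 2/3.
Summing over parental genotype combinations, P(offspring is albino) = 2/3·1/2 = 1/3.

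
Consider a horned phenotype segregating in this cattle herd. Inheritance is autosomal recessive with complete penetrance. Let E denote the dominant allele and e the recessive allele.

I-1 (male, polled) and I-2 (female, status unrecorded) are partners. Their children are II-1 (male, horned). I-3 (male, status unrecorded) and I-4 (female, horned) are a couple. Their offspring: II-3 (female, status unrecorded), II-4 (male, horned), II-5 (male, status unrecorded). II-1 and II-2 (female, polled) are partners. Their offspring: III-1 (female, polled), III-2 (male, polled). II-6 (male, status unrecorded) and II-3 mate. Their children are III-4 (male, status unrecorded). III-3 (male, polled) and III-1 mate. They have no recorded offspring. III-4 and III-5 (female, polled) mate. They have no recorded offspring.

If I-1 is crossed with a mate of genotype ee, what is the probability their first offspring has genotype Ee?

I-1 is polled so carries E and passed e to II-1 (ee), so I-1 is Ee.
The cross gives 1/2 Ee : 1/2 ee, so P(offspring has genotype Ee) = 1/2.

1/2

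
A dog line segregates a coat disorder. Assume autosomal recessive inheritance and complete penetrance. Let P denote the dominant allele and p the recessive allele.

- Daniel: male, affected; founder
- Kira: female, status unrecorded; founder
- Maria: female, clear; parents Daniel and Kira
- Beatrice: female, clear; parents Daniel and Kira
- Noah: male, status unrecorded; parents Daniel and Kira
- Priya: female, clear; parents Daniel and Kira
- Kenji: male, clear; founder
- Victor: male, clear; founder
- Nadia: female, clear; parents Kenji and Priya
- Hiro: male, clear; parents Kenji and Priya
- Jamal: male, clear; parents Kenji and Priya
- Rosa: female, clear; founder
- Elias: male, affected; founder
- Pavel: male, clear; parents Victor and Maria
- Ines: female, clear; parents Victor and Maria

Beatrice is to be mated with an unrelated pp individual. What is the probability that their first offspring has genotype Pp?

1/2

Beatrice is clear so carries P and received p from Daniel (pp), so Beatrice is Pp.
The cross gives 1/2 Pp : 1/2 pp, so P(offspring has genotype Pp) = 1/2.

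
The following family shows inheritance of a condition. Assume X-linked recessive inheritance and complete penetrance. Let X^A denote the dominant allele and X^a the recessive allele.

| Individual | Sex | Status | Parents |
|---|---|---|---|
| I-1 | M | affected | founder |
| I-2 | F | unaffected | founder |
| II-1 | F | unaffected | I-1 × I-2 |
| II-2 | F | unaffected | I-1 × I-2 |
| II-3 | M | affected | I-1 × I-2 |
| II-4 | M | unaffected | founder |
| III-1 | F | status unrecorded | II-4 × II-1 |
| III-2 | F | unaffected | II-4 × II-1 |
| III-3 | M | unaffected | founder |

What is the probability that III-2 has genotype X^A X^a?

1/2

II-4 is unaffected, so II-4 is X^A Y.
II-1 is unaffected so carries A and received a from I-1 (X^a Y), so II-1 is X^A X^a.
Their cross gives offspring ratios 1/2 X^A X^A : 1/2 X^A X^a. Conditioning on III-2 being unaffected, P(X^A X^a) = 1/2 / 1 = 1/2.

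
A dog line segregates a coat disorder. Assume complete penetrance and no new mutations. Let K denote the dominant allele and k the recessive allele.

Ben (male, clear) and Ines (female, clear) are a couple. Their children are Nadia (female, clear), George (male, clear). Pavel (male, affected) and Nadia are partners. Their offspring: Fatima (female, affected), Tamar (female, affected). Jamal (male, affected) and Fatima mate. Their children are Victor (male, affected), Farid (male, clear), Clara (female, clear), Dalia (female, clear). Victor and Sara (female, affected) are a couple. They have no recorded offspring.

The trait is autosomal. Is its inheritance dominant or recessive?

Jamal and Fatima are both affected yet have a clear child Farid. Under a recessive model two affected parents are homozygous and every child would be affected, so the trait cannot be recessive.

dominant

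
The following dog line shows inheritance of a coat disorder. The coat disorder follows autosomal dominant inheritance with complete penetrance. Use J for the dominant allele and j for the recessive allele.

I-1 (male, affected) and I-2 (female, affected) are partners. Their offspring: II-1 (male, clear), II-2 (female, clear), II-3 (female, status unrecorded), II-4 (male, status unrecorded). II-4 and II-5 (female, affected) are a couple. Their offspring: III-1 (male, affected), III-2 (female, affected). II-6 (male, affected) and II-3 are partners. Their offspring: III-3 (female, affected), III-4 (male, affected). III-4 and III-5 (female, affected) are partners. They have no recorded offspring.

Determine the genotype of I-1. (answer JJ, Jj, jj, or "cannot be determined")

From phenotype alone, I-1 is JJ or Jj.
I-1 is affected so carries J and passed j to II-1 (jj), so I-1 is Jj.

Jj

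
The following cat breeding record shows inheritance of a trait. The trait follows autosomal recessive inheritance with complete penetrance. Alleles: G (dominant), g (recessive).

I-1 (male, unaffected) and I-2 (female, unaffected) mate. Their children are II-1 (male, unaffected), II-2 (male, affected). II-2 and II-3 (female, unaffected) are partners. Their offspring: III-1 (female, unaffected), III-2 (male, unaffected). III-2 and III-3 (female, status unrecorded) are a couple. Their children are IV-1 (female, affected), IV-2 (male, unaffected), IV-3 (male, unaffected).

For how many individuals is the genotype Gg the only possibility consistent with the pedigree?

Obligate heterozygotes: I-1 is unaffected so carries G and passed g to II-2 (gg), so I-1 is Gg; I-2 is unaffected so carries G and passed g to II-2 (gg), so I-2 is Gg; III-1 is unaffected so carries G and received g from II-2 (gg), so III-1 is Gg; III-2 is unaffected so carries G and received g from II-2 (gg), so III-2 is Gg.
Every other individual is either homozygous by phenotype or has at least one consistent homozygous assignment, so the count is 4.

4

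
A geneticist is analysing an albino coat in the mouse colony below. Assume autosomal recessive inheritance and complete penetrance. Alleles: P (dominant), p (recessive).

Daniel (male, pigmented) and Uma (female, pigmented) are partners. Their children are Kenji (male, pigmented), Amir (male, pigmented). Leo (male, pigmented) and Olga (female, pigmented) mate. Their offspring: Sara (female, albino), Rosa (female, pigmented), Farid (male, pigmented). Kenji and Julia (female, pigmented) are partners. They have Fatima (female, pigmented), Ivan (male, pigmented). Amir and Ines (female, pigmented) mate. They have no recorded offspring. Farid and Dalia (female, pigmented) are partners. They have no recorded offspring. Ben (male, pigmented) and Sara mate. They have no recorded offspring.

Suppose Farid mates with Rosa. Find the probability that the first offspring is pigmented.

Leo is pigmented so carries P and passed p to Sara (pp), so Leo is Pp.
Olga is pigmented so carries P and passed p to Sara (pp), so Olga is Pp.
Farid is a pigmented offspring of Leo (Pp) × Olga (Pp), whose cross gives 1/4 PP : 1/2 Pp : 1/4 pp; conditioning on being pigmented, Farid is PP with probability 1/3, Pp with probability 2/3.
Rosa is a pigmented offspring of Leo (Pp) × Olga (Pp), whose cross gives 1/4 PP : 1/2 Pp : 1/4 pp; conditioning on being pigmented, Rosa is PP with probability 1/3, Pp with probability 2/3.
Summing over parental genotype combinations, P(offspring is pigmented) = 1/9·1 + 2/9·1 + 2/9·1 + 4/9·3/4 = 8/9.

8/9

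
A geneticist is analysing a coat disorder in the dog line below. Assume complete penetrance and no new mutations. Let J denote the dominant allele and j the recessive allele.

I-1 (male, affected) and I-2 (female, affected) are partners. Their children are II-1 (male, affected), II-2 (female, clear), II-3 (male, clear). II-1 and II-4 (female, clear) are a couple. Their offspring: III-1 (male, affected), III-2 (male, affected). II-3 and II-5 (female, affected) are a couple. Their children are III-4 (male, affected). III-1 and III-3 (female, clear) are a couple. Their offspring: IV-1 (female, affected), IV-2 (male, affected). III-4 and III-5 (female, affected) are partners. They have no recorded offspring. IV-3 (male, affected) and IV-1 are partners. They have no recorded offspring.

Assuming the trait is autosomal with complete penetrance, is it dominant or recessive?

I-1 and I-2 are both affected yet have a clear child II-2. Under a recessive model two affected parents are homozygous and every child would be affected, so the trait cannot be recessive.

dominant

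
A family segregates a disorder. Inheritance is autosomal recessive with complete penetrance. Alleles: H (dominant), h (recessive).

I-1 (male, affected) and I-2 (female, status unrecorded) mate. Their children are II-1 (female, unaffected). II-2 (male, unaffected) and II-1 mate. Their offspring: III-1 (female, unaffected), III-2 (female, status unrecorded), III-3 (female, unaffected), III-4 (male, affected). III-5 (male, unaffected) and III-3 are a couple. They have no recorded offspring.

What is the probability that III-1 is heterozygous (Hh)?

2/3

II-2 is unaffected so carries H and passed h to III-4 (hh), so II-2 is Hh.
II-1 is unaffected so carries H and received h from I-1 (hh), so II-1 is Hh.
Their cross gives offspring ratios 1/4 HH : 1/2 Hh : 1/4 hh. Conditioning on III-1 being unaffected, P(Hh) = 1/2 / 3/4 = 2/3.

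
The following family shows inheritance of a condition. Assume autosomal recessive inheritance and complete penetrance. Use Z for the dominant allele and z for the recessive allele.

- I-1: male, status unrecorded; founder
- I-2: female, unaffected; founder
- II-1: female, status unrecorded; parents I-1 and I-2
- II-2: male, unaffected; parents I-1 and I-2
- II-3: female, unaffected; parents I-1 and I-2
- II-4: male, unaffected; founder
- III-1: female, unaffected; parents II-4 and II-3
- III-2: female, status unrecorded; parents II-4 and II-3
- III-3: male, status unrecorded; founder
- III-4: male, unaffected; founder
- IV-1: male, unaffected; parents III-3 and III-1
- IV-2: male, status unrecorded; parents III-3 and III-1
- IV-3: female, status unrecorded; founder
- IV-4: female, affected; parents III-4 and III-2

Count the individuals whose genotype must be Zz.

Obligate heterozygotes: III-4 is unaffected so carries Z and passed z to IV-4 (zz), so III-4 is Zz.
Every other individual is either homozygous by phenotype or has at least one consistent homozygous assignment, so the count is 1.

1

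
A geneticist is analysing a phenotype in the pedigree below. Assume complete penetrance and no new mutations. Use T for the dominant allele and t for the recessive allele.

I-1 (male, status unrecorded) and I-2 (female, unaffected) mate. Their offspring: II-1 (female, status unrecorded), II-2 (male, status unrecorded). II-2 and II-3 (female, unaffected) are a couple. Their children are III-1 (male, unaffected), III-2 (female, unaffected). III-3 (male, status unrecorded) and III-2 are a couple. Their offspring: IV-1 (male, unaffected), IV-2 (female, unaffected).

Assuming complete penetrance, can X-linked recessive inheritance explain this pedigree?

A consistent assignment under X-linked recessive exists: I-1 X^T Y, I-2 X^T X^T, II-1 X^T X^T, II-2 X^T Y, II-3 X^T X^T, III-1 X^T Y, III-2 X^T X^T, III-3 X^T Y, IV-1 X^T Y, IV-2 X^T X^T.
In this assignment every recorded phenotype matches its genotype and every non-founder's genotype is obtainable from its parents' genotypes, so the pedigree is consistent.

Yes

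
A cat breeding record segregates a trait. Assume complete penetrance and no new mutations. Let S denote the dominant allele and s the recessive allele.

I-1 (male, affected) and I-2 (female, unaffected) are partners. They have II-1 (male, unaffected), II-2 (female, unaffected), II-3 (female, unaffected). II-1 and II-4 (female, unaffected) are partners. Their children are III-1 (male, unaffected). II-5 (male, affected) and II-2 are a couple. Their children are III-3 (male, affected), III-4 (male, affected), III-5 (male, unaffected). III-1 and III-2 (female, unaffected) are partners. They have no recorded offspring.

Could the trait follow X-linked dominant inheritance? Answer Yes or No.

Under X-linked dominant, II-2 (unaffected, female) cannot arise from I-1 (affected) × I-2 (unaffected).

No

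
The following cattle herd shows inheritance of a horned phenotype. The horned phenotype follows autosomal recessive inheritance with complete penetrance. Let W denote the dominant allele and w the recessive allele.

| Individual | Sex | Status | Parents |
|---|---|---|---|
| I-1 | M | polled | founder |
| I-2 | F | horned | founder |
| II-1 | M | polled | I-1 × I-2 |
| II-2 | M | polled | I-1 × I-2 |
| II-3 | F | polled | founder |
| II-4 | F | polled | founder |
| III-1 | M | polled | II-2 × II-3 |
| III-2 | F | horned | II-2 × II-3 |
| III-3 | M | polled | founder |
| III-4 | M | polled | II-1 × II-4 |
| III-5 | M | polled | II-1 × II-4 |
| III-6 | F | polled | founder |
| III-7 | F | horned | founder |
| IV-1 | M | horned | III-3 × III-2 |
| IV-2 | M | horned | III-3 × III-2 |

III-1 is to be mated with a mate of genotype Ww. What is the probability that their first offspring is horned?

II-2 is polled so carries W and received w from I-2 (ww), so II-2 is Ww.
II-3 is polled so carries W and passed w to III-2 (ww), so II-3 is Ww.
III-1 is a polled offspring of II-2 (Ww) × II-3 (Ww), whose cross gives 1/4 WW : 1/2 Ww : 1/4 ww; conditioning on being polled, III-1 is WW with probability 1/3, Ww with probability 2/3.
Summing over parental genotype combinations, P(offspring is horned) = 2/3·1/4 = 1/6.

1/6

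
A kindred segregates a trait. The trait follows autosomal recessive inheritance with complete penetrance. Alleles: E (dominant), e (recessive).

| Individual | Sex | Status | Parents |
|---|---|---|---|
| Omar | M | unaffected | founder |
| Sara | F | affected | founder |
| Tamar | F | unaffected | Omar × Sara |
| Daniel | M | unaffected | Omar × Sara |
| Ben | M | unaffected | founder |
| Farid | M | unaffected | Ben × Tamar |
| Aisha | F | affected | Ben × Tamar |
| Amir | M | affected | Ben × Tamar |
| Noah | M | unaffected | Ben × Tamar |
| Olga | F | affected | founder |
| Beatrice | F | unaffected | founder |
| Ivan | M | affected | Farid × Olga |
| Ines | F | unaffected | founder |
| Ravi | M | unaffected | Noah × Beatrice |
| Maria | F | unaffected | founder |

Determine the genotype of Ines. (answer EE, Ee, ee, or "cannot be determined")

Ines's phenotype allows EE or Ee, and no parent or child forces a single allele at both positions; consistent genotype assignments exist with Ines as EE or Ee.

cannot be determined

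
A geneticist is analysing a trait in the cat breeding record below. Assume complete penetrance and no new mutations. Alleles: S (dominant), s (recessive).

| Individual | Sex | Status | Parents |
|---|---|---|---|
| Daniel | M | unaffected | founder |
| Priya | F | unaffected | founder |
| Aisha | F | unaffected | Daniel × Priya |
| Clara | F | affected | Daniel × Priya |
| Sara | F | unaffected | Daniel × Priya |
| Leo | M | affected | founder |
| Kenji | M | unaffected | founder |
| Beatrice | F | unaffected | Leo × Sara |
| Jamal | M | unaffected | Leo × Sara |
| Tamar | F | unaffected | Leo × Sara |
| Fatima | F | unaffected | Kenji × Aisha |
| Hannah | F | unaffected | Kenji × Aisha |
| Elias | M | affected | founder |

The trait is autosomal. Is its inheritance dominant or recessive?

recessive

Daniel and Priya are both unaffected yet have an affected child Clara. Under dominance, an affected child requires at least one affected parent, so the trait cannot be dominant.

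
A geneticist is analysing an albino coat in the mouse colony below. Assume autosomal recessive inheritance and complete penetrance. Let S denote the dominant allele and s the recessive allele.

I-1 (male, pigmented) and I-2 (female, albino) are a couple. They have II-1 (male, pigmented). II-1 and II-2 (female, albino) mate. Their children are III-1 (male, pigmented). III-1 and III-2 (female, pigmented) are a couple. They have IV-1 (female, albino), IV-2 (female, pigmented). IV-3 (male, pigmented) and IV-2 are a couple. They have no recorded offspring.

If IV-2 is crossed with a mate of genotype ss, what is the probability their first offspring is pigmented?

III-1 is pigmented so carries S and received s from II-2 (ss), so III-1 is Ss.
III-2 is pigmented so carries S and passed s to IV-1 (ss), so III-2 is Ss.
IV-2 is a pigmented offspring of III-1 (Ss) × III-2 (Ss), whose cross gives 1/4 SS : 1/2 Ss : 1/4 ss; conditioning on being pigmented, IV-2 is SS with probability 1/3, Ss with probability 2/3.
Summing over parental genotype combinations, P(offspring is pigmented) = 1/3·1 + 2/3·1/2 = 2/3.

2/3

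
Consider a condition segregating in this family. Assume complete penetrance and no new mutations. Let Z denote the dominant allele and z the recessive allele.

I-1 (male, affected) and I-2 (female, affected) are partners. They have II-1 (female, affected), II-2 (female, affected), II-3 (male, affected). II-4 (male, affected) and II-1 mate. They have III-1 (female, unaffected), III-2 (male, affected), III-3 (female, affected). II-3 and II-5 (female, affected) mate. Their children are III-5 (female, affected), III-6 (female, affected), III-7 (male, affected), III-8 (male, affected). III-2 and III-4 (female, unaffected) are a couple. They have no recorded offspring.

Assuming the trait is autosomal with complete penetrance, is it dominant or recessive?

dominant

II-4 and II-1 are both affected yet have an unaffected child III-1. Under a recessive model two affected parents are homozygous and every child would be affected, so the trait cannot be recessive.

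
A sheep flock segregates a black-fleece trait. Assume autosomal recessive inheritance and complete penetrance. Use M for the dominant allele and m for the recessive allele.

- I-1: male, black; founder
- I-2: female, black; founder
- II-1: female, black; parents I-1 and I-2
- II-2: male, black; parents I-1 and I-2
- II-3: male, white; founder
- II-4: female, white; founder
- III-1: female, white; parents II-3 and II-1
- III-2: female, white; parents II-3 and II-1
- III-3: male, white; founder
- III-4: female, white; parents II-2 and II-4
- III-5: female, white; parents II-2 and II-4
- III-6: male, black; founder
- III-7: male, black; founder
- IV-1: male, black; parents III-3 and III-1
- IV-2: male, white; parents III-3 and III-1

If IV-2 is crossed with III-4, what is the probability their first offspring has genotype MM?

III-3 is white so carries M and passed m to IV-1 (mm), so III-3 is Mm.
III-1 is white so carries M and received m from II-1 (mm), so III-1 is Mm.
IV-2 is a white offspring of III-3 (Mm) × III-1 (Mm), whose cross gives 1/4 MM : 1/2 Mm : 1/4 mm; conditioning on being white, IV-2 is MM with probability 1/3, Mm with probability 2/3.
III-4 is white so carries M and received m from II-2 (mm), so III-4 is Mm.
Summing over parental genotype combinations, P(offspring has genotype MM) = 1/3·1/2 + 2/3·1/4 = 1/3.

1/3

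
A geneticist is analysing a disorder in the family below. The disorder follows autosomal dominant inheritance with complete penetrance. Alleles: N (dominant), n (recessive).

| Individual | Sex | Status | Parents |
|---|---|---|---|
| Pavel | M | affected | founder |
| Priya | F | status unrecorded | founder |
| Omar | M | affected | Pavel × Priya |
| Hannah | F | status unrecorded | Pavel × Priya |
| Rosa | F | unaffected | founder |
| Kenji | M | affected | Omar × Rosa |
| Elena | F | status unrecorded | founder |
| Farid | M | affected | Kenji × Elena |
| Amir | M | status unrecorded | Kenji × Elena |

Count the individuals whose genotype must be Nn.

Obligate heterozygotes: Kenji is affected so carries N and received n from Rosa (nn), so Kenji is Nn.
Every other individual is either homozygous by phenotype or has at least one consistent homozygous assignment, so the count is 1.

1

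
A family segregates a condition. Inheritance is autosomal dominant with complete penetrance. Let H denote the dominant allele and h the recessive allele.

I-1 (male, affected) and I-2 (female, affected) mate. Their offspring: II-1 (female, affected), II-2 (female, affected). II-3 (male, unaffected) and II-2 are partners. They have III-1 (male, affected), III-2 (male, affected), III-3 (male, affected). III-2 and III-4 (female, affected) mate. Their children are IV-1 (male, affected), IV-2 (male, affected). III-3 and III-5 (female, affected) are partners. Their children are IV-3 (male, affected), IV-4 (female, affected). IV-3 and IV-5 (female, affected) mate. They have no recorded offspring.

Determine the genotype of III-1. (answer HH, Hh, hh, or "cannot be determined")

From phenotype alone, III-1 is HH or Hh.
III-1 is affected so carries H and received h from II-3 (hh), so III-1 is Hh.

Hh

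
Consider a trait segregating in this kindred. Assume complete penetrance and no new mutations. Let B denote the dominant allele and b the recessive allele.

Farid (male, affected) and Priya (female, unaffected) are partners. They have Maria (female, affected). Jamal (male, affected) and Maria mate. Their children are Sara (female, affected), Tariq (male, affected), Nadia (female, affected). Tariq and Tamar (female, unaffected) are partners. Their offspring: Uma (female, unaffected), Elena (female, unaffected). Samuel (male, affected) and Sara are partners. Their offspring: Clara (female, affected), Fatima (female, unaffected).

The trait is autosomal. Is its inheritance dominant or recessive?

Samuel and Sara are both affected yet have an unaffected child Fatima. Under a recessive model two affected parents are homozygous and every child would be affected, so the trait cannot be recessive.

dominant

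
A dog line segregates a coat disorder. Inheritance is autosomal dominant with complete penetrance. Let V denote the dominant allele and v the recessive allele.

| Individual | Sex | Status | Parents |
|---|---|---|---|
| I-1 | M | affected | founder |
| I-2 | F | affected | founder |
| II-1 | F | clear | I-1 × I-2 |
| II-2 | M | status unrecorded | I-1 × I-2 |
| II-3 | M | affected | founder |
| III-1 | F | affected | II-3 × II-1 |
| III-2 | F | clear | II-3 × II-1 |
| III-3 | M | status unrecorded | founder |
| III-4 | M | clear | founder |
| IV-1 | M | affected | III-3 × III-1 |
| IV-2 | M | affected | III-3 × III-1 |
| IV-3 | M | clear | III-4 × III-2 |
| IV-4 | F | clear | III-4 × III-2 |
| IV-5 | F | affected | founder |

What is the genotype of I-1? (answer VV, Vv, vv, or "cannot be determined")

From phenotype alone, I-1 is VV or Vv.
I-1 is affected so carries V and passed v to II-1 (vv), so I-1 is Vv.

Vv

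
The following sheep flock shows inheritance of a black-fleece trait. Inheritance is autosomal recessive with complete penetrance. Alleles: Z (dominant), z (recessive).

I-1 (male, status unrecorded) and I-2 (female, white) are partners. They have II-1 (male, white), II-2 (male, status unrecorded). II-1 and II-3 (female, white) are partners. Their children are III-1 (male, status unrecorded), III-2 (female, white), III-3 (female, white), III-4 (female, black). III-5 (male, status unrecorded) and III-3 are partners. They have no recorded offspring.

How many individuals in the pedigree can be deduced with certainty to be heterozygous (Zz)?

2

Obligate heterozygotes: II-1 is white so carries Z and passed z to III-4 (zz), so II-1 is Zz; II-3 is white so carries Z and passed z to III-4 (zz), so II-3 is Zz.
Every other individual is either homozygous by phenotype or has at least one consistent homozygous assignment, so the count is 2.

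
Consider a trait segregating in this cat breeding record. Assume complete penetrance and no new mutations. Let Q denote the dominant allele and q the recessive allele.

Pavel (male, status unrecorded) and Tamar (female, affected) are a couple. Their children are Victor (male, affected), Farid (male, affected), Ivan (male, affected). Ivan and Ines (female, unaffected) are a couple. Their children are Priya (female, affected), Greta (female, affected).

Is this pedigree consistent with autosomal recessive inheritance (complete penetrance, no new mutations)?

Yes

A consistent assignment under autosomal recessive exists: Pavel Qq, Tamar qq, Victor qq, Farid qq, Ivan qq, Ines Qq, Priya qq, Greta qq.
In this assignment every recorded phenotype matches its genotype and every non-founder's genotype is obtainable from its parents' genotypes, so the pedigree is consistent.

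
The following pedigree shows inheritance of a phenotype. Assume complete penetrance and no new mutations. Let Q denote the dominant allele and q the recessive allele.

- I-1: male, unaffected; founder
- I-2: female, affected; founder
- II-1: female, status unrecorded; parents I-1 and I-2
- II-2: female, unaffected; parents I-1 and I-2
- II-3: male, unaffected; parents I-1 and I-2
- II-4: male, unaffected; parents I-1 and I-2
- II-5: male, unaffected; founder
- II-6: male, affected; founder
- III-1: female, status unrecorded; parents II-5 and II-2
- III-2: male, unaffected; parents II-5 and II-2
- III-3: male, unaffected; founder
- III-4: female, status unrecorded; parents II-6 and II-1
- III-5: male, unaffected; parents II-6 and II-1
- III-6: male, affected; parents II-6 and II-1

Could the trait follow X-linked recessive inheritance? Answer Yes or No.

No

Under X-linked recessive, II-3 (unaffected, male) cannot arise from I-1 (unaffected) × I-2 (affected).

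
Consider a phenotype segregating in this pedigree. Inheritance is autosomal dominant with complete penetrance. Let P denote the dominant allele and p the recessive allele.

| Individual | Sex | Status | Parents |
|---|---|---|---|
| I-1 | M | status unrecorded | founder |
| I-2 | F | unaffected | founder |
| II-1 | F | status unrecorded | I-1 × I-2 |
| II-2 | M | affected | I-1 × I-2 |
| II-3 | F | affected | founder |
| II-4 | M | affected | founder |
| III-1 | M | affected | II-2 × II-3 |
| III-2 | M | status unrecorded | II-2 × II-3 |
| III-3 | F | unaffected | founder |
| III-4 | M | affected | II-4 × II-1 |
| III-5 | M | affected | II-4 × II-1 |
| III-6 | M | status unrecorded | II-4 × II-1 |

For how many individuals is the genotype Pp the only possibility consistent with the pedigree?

1

Obligate heterozygotes: II-2 is affected so carries P and received p from I-2 (pp), so II-2 is Pp.
Every other individual is either homozygous by phenotype or has at least one consistent homozygous assignment, so the count is 1.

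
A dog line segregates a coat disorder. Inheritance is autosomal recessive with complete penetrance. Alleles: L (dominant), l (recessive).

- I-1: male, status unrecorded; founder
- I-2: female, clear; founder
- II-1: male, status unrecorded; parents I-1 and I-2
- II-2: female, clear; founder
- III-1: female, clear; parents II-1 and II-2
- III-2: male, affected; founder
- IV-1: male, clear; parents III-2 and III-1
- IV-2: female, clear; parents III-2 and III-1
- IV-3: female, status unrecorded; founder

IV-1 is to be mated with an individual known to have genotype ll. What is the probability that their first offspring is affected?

1/2

IV-1 is clear so carries L and received l from III-2 (ll), so IV-1 is Ll.
The cross gives 1/2 Ll : 1/2 ll, so P(offspring is affected) = 1/2.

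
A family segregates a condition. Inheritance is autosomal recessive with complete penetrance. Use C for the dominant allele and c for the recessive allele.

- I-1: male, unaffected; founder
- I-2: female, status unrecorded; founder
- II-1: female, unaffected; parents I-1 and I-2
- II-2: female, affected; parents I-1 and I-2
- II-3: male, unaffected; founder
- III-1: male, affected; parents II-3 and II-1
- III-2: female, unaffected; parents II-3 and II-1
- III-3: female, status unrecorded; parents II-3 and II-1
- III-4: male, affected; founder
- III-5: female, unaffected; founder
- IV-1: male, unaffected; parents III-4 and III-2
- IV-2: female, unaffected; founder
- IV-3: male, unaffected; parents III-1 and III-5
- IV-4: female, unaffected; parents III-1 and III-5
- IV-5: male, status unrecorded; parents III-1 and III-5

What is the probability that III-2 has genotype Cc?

II-3 is unaffected so carries C and passed c to III-1 (cc), so II-3 is Cc.
II-1 is unaffected so carries C and passed c to III-1 (cc), so II-1 is Cc.
Their cross gives offspring ratios 1/4 CC : 1/2 Cc : 1/4 cc. Conditioning on III-2 being unaffected, P(Cc) = 1/2 / 3/4 = 2/3 before taking III-2's own offspring into account.
III-4 is affected, so III-4 is cc.
Now use III-2's offspring. Probability of each recorded status — unaffected son IV-1: 1/2 if III-2 is Cc, 1 if CC.
Bayes: P(Cc) = 2/3·1/2 / (2/3·1/2 + 1/3·1) = 1/2.

1/2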